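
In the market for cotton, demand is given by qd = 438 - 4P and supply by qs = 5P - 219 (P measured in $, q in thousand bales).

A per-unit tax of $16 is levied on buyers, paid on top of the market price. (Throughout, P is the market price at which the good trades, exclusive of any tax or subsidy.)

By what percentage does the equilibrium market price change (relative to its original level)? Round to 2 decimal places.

Original equilibrium: 438 - 4P = 5P - 219 gives 657 = 9P, so P = 73 and q = 146.
Since buyers pay the price plus the tax, the effective demand curve becomes qd = 374 - 4P.
Setting them equal: 374 - 4P = 5P - 219 → 593 = 9P, so P = 593/9 ≈ 65.8889 and q = 994/9 ≈ 110.4444.
%ΔP = (65.8889 − 73) / 73 × 100 = -9.74%.

-9.74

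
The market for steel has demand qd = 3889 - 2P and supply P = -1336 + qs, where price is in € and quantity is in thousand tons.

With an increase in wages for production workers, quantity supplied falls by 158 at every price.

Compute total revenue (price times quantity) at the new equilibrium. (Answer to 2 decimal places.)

Original equilibrium: 3889 - 2P = P + 1336 gives 2553 = 3P, so P = 851 and q = 2187.
The shock moves the curves to qd = 3889 - 2P and qs = P + 1178.
Equate the new curves: 3889 - 2P = P + 1178, giving 2711 = 3P, P = 2711/3 ≈ 903.6667, q = 6245/3 ≈ 2081.6667.
New expenditure = 903.6667 × 2081.6667 = 1881132.78.

1881132.78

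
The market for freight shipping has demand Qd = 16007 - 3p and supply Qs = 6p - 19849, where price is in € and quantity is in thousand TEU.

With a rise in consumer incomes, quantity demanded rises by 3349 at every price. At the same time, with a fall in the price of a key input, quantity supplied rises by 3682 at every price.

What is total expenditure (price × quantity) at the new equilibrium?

Solve the original market: 16007 - 3p = 6p - 19849, hence p = 3984 and Q = 4055.
After the shift, demand is Qd = 19356 - 3p and supply is Qs = 6p - 16167.
Clearing the new market: 19356 - 3p = 6p - 16167, so p = 3947 and Q = 7515.
New expenditure = 3947 × 7515 = 29661705.

29661705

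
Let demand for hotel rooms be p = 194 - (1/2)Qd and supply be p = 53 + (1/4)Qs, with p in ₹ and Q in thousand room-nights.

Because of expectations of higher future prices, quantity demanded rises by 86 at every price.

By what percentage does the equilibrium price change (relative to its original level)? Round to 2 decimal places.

Before the shock: 388 - 2p = 4p - 212 ⇒ 600 = 6p ⇒ p = 100, Q = 188.
The new curves are Qd = 474 - 2p (demand) and Qs = 4p - 212 (supply).
Clearing the new market: 474 - 2p = 4p - 212, so p = 343/3 ≈ 114.3333 and Q = 736/3 ≈ 245.3333.
%Δp = (114.3333 − 100) / 100 × 100 = +14.33%.

+14.33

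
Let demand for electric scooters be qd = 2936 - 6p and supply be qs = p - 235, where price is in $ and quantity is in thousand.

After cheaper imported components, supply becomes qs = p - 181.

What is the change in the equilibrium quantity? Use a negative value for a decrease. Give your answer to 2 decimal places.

Before the shock: 2936 - 6p = p - 235 ⇒ 3171 = 7p ⇒ p = 453, q = 218.
The new curves are qd = 2936 - 6p (demand) and qs = p - 181 (supply).
Clearing the new market: 2936 - 6p = p - 181, so p = 3117/7 ≈ 445.2857 and q = 1850/7 ≈ 264.2857.
Δq = 264.2857 − 218 = +46.29.

+46.29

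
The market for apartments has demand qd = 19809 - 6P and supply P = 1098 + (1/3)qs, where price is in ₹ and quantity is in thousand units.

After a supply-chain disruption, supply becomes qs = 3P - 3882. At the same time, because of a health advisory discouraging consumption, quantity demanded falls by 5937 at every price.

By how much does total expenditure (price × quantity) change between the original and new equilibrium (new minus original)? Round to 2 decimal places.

-7296419.67

Before the shock: 19809 - 6P = 3P - 3294 ⇒ 23103 = 9P ⇒ P = 2567, q = 4407.
With the change applied: demand qd = 13872 - 6P, supply qs = 3P - 3882.
New equilibrium: 13872 - 6P = 3P - 3882 ⇒ 17754 = 9P ⇒ P = 5918/3 ≈ 1972.6667, q = 2036.
Expenditure moves from 2567×4407 = 11312769 to 1972.6667×2036 = 4016349.3333; change = -7296419.67.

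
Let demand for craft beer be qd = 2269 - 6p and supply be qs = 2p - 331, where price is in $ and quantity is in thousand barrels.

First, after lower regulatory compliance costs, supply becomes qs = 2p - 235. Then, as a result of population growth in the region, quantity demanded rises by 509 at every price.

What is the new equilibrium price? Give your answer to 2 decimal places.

376.63

Before the shock: 2269 - 6p = 2p - 331 ⇒ 2600 = 8p ⇒ p = 325, q = 319.
With the change applied: demand qd = 2778 - 6p, supply qs = 2p - 235.
Equate the new curves: 2778 - 6p = 2p - 235, giving 3013 = 8p, p = 376.625, q = 518.25.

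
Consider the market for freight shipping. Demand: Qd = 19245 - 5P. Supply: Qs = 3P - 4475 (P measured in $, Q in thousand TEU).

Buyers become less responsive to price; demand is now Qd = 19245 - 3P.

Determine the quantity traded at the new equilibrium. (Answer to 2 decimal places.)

7385.00

Before the shock: 19245 - 5P = 3P - 4475 ⇒ 23720 = 8P ⇒ P = 2965, Q = 4420.
The shock moves the curves to Qd = 19245 - 3P and Qs = 3P - 4475.
Setting them equal: 19245 - 3P = 3P - 4475 → 23720 = 6P, so P = 11860/3 ≈ 3953.3333 and Q = 7385.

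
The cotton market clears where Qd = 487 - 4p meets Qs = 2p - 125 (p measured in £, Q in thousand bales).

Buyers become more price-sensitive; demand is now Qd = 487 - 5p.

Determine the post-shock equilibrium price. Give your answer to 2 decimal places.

Original equilibrium: 487 - 4p = 2p - 125 gives 612 = 6p, so p = 102 and Q = 79.
After the shift, demand is Qd = 487 - 5p and supply is Qs = 2p - 125.
Clearing the new market: 487 - 5p = 2p - 125, so p = 612/7 ≈ 87.4286 and Q = 349/7 ≈ 49.8571.

87.43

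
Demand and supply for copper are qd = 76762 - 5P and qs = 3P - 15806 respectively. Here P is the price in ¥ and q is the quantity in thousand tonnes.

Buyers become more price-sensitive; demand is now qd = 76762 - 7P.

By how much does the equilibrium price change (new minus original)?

Original equilibrium: 76762 - 5P = 3P - 15806 gives 92568 = 8P, so P = 11571 and q = 18907.
The new curves are qd = 76762 - 7P (demand) and qs = 3P - 15806 (supply).
New equilibrium: 76762 - 7P = 3P - 15806 ⇒ 92568 = 10P ⇒ P = 9256.8, q = 11964.4.
ΔP = 9256.8 − 11571 = -2314.2.

-2314.2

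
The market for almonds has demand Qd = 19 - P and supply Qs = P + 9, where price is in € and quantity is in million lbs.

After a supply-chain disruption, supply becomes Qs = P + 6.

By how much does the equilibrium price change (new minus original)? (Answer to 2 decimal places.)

+1.50

Before the shock: 19 - P = P + 9 ⇒ 10 = 2P ⇒ P = 5, Q = 14.
The new curves are Qd = 19 - P (demand) and Qs = P + 6 (supply).
Clearing the new market: 19 - P = P + 6, so P = 6.5 and Q = 12.5.
ΔP = 6.5 − 5 = +1.50.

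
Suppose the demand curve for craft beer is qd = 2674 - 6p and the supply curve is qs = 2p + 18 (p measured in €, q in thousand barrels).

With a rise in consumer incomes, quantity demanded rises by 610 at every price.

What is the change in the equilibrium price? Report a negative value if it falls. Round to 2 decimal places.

+76.25

Before the shock: 2674 - 6p = 2p + 18 ⇒ 2656 = 8p ⇒ p = 332, q = 682.
With the change applied: demand qd = 3284 - 6p, supply qs = 2p + 18.
Setting them equal: 3284 - 6p = 2p + 18 → 3266 = 8p, so p = 408.25 and q = 834.5.
Δp = 408.25 − 332 = +76.25.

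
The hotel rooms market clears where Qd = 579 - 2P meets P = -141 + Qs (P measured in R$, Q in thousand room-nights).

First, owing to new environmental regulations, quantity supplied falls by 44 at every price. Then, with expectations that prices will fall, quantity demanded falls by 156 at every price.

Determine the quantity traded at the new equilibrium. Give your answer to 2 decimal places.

Original equilibrium: 579 - 2P = P + 141 gives 438 = 3P, so P = 146 and Q = 287.
The new curves are Qd = 423 - 2P (demand) and Qs = P + 97 (supply).
Equate the new curves: 423 - 2P = P + 97, giving 326 = 3P, P = 326/3 ≈ 108.6667, Q = 617/3 ≈ 205.6667.

205.67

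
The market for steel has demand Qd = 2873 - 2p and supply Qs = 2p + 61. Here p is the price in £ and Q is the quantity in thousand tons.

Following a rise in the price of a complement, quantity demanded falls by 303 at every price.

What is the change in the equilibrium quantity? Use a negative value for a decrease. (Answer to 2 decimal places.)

Initially, 2873 - 2p = 2p + 61, so 2812 = 4p and p = 703, Q = 1467.
After the shift, demand is Qd = 2570 - 2p and supply is Qs = 2p + 61.
New equilibrium: 2570 - 2p = 2p + 61 ⇒ 2509 = 4p ⇒ p = 627.25, Q = 1315.5.
ΔQ = 1315.5 − 1467 = -151.50.

-151.50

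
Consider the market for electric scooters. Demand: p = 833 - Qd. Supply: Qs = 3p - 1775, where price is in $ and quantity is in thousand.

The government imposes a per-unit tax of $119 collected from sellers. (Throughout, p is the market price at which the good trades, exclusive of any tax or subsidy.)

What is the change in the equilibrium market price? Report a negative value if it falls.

+89.25

Before the shock: 833 - p = 3p - 1775 ⇒ 2608 = 4p ⇒ p = 652, Q = 181.
Since sellers keep the price net of the tax, the effective supply curve becomes Qs = 3p - 2132.
Clearing the new market: 833 - p = 3p - 2132, so p = 741.25 and Q = 91.75.
Δp = 741.25 − 652 = +89.25.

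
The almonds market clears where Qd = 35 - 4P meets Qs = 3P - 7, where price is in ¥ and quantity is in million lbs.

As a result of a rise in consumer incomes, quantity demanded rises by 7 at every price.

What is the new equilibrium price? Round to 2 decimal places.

Before the shock: 35 - 4P = 3P - 7 ⇒ 42 = 7P ⇒ P = 6, Q = 11.
After the shift, demand is Qd = 42 - 4P and supply is Qs = 3P - 7.
Equate the new curves: 42 - 4P = 3P - 7, giving 49 = 7P, P = 7, Q = 14.

7.00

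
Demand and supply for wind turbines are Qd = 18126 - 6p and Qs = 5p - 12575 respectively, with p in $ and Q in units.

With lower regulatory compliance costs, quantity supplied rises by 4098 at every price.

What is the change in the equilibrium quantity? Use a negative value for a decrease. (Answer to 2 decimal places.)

+2235.27

Initially, 18126 - 6p = 5p - 12575, so 30701 = 11p and p = 2791, Q = 1380.
With the change applied: demand Qd = 18126 - 6p, supply Qs = 5p - 8477.
New equilibrium: 18126 - 6p = 5p - 8477 ⇒ 26603 = 11p ⇒ p = 26603/11 ≈ 2418.4545, Q = 39768/11 ≈ 3615.2727.
ΔQ = 3615.2727 − 1380 = +2235.27.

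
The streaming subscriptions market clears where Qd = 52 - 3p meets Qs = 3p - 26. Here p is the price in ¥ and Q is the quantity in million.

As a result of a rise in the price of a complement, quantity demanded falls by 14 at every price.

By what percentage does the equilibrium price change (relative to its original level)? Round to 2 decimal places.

-17.95

Solve the original market: 52 - 3p = 3p - 26, hence p = 13 and Q = 13.
The shock moves the curves to Qd = 38 - 3p and Qs = 3p - 26.
Equate the new curves: 38 - 3p = 3p - 26, giving 64 = 6p, p = 32/3 ≈ 10.6667, Q = 6.
%Δp = (10.6667 − 13) / 13 × 100 = -17.95%.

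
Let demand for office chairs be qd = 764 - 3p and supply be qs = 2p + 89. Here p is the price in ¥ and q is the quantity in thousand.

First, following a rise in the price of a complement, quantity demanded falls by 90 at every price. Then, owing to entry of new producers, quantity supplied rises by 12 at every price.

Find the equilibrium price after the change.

Before the shock: 764 - 3p = 2p + 89 ⇒ 675 = 5p ⇒ p = 135, q = 359.
The new curves are qd = 674 - 3p (demand) and qs = 2p + 101 (supply).
Clearing the new market: 674 - 3p = 2p + 101, so p = 114.6 and q = 330.2.

114.6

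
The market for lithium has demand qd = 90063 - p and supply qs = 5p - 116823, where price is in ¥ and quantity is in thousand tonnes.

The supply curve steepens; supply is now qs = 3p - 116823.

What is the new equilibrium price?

51721.5

Before the shock: 90063 - p = 5p - 116823 ⇒ 206886 = 6p ⇒ p = 34481, q = 55582.
After the shift, demand is qd = 90063 - p and supply is qs = 3p - 116823.
Equate the new curves: 90063 - p = 3p - 116823, giving 206886 = 4p, p = 51721.5, q = 38341.5.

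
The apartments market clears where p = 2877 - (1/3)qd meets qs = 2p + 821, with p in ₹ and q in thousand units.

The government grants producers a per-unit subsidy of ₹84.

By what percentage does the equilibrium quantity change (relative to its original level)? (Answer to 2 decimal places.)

Solve the original market: 8631 - 3p = 2p + 821, hence p = 1562 and q = 3945.
Since sellers receive the price plus the subsidy, the effective supply curve becomes qs = 2p + 989.
New equilibrium: 8631 - 3p = 2p + 989 ⇒ 7642 = 5p ⇒ p = 1528.4, q = 4045.8.
%Δq = (4045.8 − 3945) / 3945 × 100 = +2.56%.

+2.56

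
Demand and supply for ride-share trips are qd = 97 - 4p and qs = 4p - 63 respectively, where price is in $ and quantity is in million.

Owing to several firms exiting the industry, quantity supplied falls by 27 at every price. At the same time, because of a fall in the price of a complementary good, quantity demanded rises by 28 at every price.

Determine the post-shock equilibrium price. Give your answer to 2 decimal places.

Initially, 97 - 4p = 4p - 63, so 160 = 8p and p = 20, q = 17.
The new curves are qd = 125 - 4p (demand) and qs = 4p - 90 (supply).
Clearing the new market: 125 - 4p = 4p - 90, so p = 26.875 and q = 17.5.

26.88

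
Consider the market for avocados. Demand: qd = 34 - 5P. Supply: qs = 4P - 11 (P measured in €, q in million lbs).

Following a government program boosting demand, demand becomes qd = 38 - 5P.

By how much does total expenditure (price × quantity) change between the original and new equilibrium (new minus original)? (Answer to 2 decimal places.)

Initially, 34 - 5P = 4P - 11, so 45 = 9P and P = 5, q = 9.
After the shift, demand is qd = 38 - 5P and supply is qs = 4P - 11.
Clearing the new market: 38 - 5P = 4P - 11, so P = 49/9 ≈ 5.4444 and q = 97/9 ≈ 10.7778.
Expenditure moves from 5×9 = 45 to 5.4444×10.7778 = 58.6790; change = +13.68.

+13.68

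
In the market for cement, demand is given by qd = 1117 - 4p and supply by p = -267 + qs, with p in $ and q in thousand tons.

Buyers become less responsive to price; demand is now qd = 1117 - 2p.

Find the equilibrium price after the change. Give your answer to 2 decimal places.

Initially, 1117 - 4p = p + 267, so 850 = 5p and p = 170, q = 437.
The shock moves the curves to qd = 1117 - 2p and qs = p + 267.
New equilibrium: 1117 - 2p = p + 267 ⇒ 850 = 3p ⇒ p = 850/3 ≈ 283.3333, q = 1651/3 ≈ 550.3333.

283.33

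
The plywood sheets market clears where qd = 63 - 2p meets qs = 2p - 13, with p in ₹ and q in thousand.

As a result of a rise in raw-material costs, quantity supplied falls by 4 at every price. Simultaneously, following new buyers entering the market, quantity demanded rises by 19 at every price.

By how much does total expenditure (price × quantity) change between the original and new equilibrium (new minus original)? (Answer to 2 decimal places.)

Before the shock: 63 - 2p = 2p - 13 ⇒ 76 = 4p ⇒ p = 19, q = 25.
With the change applied: demand qd = 82 - 2p, supply qs = 2p - 17.
Equate the new curves: 82 - 2p = 2p - 17, giving 99 = 4p, p = 24.75, q = 32.5.
Expenditure moves from 19×25 = 475 to 24.75×32.5 = 804.375; change = +329.38.

+329.38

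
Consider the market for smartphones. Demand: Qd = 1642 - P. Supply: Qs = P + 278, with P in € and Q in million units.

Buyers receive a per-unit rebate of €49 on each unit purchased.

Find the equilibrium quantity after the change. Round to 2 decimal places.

Original equilibrium: 1642 - P = P + 278 gives 1364 = 2P, so P = 682 and Q = 960.
Since buyers' out-of-pocket price is the market price minus the rebate, the effective demand curve becomes Qd = 1691 - P.
Equate the new curves: 1691 - P = P + 278, giving 1413 = 2P, P = 706.5, Q = 984.5.

984.50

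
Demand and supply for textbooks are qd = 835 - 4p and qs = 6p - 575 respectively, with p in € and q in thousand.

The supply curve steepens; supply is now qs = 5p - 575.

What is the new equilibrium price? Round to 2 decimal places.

156.67

Solve the original market: 835 - 4p = 6p - 575, hence p = 141 and q = 271.
The shock moves the curves to qd = 835 - 4p and qs = 5p - 575.
Equate the new curves: 835 - 4p = 5p - 575, giving 1410 = 9p, p = 470/3 ≈ 156.6667, q = 625/3 ≈ 208.3333.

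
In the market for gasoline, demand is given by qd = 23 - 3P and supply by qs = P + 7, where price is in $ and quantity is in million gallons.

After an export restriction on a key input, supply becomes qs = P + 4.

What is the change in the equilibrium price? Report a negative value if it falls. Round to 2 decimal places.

Solve the original market: 23 - 3P = P + 7, hence P = 4 and q = 11.
The new curves are qd = 23 - 3P (demand) and qs = P + 4 (supply).
New equilibrium: 23 - 3P = P + 4 ⇒ 19 = 4P ⇒ P = 4.75, q = 8.75.
ΔP = 4.75 − 4 = +0.75.

+0.75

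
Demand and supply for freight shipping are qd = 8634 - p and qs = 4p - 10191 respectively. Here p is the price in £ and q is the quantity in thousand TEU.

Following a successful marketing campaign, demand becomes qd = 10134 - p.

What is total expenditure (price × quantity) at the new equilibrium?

Before the shock: 8634 - p = 4p - 10191 ⇒ 18825 = 5p ⇒ p = 3765, q = 4869.
After the shift, demand is qd = 10134 - p and supply is qs = 4p - 10191.
Equate the new curves: 10134 - p = 4p - 10191, giving 20325 = 5p, p = 4065, q = 6069.
New expenditure = 4065 × 6069 = 24670485.

24670485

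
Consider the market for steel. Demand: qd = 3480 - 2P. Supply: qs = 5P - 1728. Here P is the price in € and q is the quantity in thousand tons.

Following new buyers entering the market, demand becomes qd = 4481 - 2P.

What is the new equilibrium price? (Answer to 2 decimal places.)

887.00

Before the shock: 3480 - 2P = 5P - 1728 ⇒ 5208 = 7P ⇒ P = 744, q = 1992.
The new curves are qd = 4481 - 2P (demand) and qs = 5P - 1728 (supply).
Setting them equal: 4481 - 2P = 5P - 1728 → 6209 = 7P, so P = 887 and q = 2707.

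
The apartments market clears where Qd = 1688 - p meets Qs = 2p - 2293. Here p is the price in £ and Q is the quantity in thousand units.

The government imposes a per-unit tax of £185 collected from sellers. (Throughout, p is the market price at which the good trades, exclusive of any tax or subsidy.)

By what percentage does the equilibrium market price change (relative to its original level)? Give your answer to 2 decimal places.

+9.29

Original equilibrium: 1688 - p = 2p - 2293 gives 3981 = 3p, so p = 1327 and Q = 361.
Since sellers keep the price net of the tax, the effective supply curve becomes Qs = 2p - 2663.
Equate the new curves: 1688 - p = 2p - 2663, giving 4351 = 3p, p = 4351/3 ≈ 1450.3333, Q = 713/3 ≈ 237.6667.
%Δp = (1450.3333 − 1327) / 1327 × 100 = +9.29%.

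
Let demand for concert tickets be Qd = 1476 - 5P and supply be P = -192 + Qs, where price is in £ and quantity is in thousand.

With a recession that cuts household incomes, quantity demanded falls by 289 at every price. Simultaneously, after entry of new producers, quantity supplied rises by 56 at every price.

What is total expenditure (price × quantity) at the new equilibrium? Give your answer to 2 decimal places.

Solve the original market: 1476 - 5P = P + 192, hence P = 214 and Q = 406.
The shock moves the curves to Qd = 1187 - 5P and Qs = P + 248.
Equate the new curves: 1187 - 5P = P + 248, giving 939 = 6P, P = 156.5, Q = 404.5.
New expenditure = 156.5 × 404.5 = 63304.25.

63304.25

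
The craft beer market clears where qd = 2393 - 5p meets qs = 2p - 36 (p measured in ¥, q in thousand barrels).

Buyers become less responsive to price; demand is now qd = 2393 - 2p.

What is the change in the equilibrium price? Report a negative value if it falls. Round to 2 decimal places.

Original equilibrium: 2393 - 5p = 2p - 36 gives 2429 = 7p, so p = 347 and q = 658.
The shock moves the curves to qd = 2393 - 2p and qs = 2p - 36.
Setting them equal: 2393 - 2p = 2p - 36 → 2429 = 4p, so p = 607.25 and q = 1178.5.
Δp = 607.25 − 347 = +260.25.

+260.25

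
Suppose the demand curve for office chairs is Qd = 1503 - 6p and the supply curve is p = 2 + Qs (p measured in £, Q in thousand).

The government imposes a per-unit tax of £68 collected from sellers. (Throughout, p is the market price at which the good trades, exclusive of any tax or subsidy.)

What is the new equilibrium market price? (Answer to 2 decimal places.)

Initially, 1503 - 6p = p - 2, so 1505 = 7p and p = 215, Q = 213.
Since sellers keep the price net of the tax, the effective supply curve becomes Qs = p - 70.
New equilibrium: 1503 - 6p = p - 70 ⇒ 1573 = 7p ⇒ p = 1573/7 ≈ 224.7143, Q = 1083/7 ≈ 154.7143.

224.71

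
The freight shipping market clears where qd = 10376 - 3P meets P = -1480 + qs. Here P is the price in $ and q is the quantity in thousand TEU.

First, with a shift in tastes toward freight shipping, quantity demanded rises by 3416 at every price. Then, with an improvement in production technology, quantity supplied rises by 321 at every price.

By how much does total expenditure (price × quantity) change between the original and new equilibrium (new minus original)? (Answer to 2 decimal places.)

Before the shock: 10376 - 3P = P + 1480 ⇒ 8896 = 4P ⇒ P = 2224, q = 3704.
With the change applied: demand qd = 13792 - 3P, supply qs = P + 1801.
Clearing the new market: 13792 - 3P = P + 1801, so P = 2997.75 and q = 4798.75.
Expenditure moves from 2224×3704 = 8237696 to 2997.75×4798.75 = 14385452.8125; change = +6147756.81.

+6147756.81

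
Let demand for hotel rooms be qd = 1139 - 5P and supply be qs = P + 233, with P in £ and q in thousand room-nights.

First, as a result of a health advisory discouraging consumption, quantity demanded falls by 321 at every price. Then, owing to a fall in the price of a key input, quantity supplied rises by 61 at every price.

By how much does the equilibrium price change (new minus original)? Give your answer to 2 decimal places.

Initially, 1139 - 5P = P + 233, so 906 = 6P and P = 151, q = 384.
The new curves are qd = 818 - 5P (demand) and qs = P + 294 (supply).
New equilibrium: 818 - 5P = P + 294 ⇒ 524 = 6P ⇒ P = 262/3 ≈ 87.3333, q = 1144/3 ≈ 381.3333.
ΔP = 87.3333 − 151 = -63.67.

-63.67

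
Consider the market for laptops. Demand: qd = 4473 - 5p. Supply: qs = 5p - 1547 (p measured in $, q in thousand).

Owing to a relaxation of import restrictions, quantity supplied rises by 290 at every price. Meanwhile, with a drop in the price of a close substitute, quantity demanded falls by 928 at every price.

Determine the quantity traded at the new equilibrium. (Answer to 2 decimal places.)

1144.00

Initially, 4473 - 5p = 5p - 1547, so 6020 = 10p and p = 602, q = 1463.
With the change applied: demand qd = 3545 - 5p, supply qs = 5p - 1257.
New equilibrium: 3545 - 5p = 5p - 1257 ⇒ 4802 = 10p ⇒ p = 480.2, q = 1144.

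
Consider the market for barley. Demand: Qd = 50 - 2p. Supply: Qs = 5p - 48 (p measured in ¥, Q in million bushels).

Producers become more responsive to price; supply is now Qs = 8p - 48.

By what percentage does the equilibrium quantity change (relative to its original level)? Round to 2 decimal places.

Solve the original market: 50 - 2p = 5p - 48, hence p = 14 and Q = 22.
After the shift, demand is Qd = 50 - 2p and supply is Qs = 8p - 48.
Setting them equal: 50 - 2p = 8p - 48 → 98 = 10p, so p = 9.8 and Q = 30.4.
%ΔQ = (30.4 − 22) / 22 × 100 = +38.18%.

+38.18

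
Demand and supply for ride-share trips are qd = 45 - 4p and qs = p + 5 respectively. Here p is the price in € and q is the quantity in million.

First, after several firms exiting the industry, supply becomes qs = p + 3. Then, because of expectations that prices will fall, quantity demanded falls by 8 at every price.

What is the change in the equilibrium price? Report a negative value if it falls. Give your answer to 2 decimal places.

Before the shock: 45 - 4p = p + 5 ⇒ 40 = 5p ⇒ p = 8, q = 13.
The shock moves the curves to qd = 37 - 4p and qs = p + 3.
Equate the new curves: 37 - 4p = p + 3, giving 34 = 5p, p = 6.8, q = 9.8.
Δp = 6.8 − 8 = -1.20.

-1.20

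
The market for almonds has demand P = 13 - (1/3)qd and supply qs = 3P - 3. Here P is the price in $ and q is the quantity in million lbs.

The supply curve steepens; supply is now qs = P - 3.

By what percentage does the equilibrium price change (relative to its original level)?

Original equilibrium: 39 - 3P = 3P - 3 gives 42 = 6P, so P = 7 and q = 18.
With the change applied: demand qd = 39 - 3P, supply qs = P - 3.
New equilibrium: 39 - 3P = P - 3 ⇒ 42 = 4P ⇒ P = 10.5, q = 7.5.
%ΔP = (10.5 − 7) / 7 × 100 = +50%.

+50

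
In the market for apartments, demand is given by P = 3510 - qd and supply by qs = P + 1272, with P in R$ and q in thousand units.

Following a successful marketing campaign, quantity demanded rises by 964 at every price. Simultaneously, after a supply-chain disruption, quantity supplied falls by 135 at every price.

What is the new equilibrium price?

Before the shock: 3510 - P = P + 1272 ⇒ 2238 = 2P ⇒ P = 1119, q = 2391.
The new curves are qd = 4474 - P (demand) and qs = P + 1137 (supply).
Setting them equal: 4474 - P = P + 1137 → 3337 = 2P, so P = 1668.5 and q = 2805.5.

1668.5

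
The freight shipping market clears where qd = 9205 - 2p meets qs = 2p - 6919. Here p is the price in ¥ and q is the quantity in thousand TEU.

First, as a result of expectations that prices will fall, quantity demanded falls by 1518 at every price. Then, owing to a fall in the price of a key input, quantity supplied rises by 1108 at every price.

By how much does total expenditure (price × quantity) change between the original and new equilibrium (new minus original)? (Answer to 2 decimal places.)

-1442152.00

Original equilibrium: 9205 - 2p = 2p - 6919 gives 16124 = 4p, so p = 4031 and q = 1143.
The new curves are qd = 7687 - 2p (demand) and qs = 2p - 5811 (supply).
Setting them equal: 7687 - 2p = 2p - 5811 → 13498 = 4p, so p = 3374.5 and q = 938.
Expenditure moves from 4031×1143 = 4607433 to 3374.5×938 = 3165281; change = -1442152.00.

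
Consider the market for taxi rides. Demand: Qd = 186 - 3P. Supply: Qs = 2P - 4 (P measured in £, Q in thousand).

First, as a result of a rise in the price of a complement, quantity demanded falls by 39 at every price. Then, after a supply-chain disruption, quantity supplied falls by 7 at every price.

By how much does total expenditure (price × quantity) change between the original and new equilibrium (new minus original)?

-1086.48

Original equilibrium: 186 - 3P = 2P - 4 gives 190 = 5P, so P = 38 and Q = 72.
The shock moves the curves to Qd = 147 - 3P and Qs = 2P - 11.
New equilibrium: 147 - 3P = 2P - 11 ⇒ 158 = 5P ⇒ P = 31.6, Q = 52.2.
Expenditure moves from 38×72 = 2736 to 31.6×52.2 = 1649.52; change = -1086.48.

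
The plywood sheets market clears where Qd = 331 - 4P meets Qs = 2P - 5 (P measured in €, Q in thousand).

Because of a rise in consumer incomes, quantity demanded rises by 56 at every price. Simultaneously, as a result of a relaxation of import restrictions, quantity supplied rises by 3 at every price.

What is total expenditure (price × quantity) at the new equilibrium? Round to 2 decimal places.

8277.06

Solve the original market: 331 - 4P = 2P - 5, hence P = 56 and Q = 107.
After the shift, demand is Qd = 387 - 4P and supply is Qs = 2P - 2.
Clearing the new market: 387 - 4P = 2P - 2, so P = 389/6 ≈ 64.8333 and Q = 383/3 ≈ 127.6667.
New expenditure = 64.8333 × 127.6667 = 8277.06.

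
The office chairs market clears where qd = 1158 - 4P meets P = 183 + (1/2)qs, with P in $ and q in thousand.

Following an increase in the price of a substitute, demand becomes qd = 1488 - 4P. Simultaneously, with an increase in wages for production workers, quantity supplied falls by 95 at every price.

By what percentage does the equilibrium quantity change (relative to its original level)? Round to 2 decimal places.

+32.86

Before the shock: 1158 - 4P = 2P - 366 ⇒ 1524 = 6P ⇒ P = 254, q = 142.
The shock moves the curves to qd = 1488 - 4P and qs = 2P - 461.
Equate the new curves: 1488 - 4P = 2P - 461, giving 1949 = 6P, P = 1949/6 ≈ 324.8333, q = 566/3 ≈ 188.6667.
%Δq = (188.6667 − 142) / 142 × 100 = +32.86%.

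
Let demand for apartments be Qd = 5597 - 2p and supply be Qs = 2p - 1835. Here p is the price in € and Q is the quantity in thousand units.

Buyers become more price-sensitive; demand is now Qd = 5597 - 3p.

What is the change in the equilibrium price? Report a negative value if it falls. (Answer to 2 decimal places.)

-371.60

Solve the original market: 5597 - 2p = 2p - 1835, hence p = 1858 and Q = 1881.
The shock moves the curves to Qd = 5597 - 3p and Qs = 2p - 1835.
Setting them equal: 5597 - 3p = 2p - 1835 → 7432 = 5p, so p = 1486.4 and Q = 1137.8.
Δp = 1486.4 − 1858 = -371.60.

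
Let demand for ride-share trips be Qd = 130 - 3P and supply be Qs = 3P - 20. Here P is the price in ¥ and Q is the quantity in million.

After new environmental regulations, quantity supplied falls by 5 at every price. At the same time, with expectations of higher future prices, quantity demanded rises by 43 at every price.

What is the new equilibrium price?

33

Before the shock: 130 - 3P = 3P - 20 ⇒ 150 = 6P ⇒ P = 25, Q = 55.
The new curves are Qd = 173 - 3P (demand) and Qs = 3P - 25 (supply).
Equate the new curves: 173 - 3P = 3P - 25, giving 198 = 6P, P = 33, Q = 74.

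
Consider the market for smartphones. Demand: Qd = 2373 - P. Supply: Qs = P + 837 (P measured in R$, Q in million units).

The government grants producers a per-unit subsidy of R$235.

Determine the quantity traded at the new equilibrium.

1722.5

Original equilibrium: 2373 - P = P + 837 gives 1536 = 2P, so P = 768 and Q = 1605.
Since sellers receive the price plus the subsidy, the effective supply curve becomes Qs = P + 1072.
Setting them equal: 2373 - P = P + 1072 → 1301 = 2P, so P = 650.5 and Q = 1722.5.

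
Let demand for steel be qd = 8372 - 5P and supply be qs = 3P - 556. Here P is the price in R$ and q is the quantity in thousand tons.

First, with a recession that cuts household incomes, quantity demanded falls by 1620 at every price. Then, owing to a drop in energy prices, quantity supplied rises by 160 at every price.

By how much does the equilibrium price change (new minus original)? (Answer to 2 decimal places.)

-222.50

Initially, 8372 - 5P = 3P - 556, so 8928 = 8P and P = 1116, q = 2792.
The new curves are qd = 6752 - 5P (demand) and qs = 3P - 396 (supply).
Equate the new curves: 6752 - 5P = 3P - 396, giving 7148 = 8P, P = 893.5, q = 2284.5.
ΔP = 893.5 − 1116 = -222.50.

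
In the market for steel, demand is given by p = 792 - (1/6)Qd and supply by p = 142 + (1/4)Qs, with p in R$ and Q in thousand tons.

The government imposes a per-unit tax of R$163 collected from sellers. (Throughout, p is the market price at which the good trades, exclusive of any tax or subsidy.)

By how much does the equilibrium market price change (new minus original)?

+65.2

Original equilibrium: 4752 - 6p = 4p - 568 gives 5320 = 10p, so p = 532 and Q = 1560.
Since sellers keep the price net of the tax, the effective supply curve becomes Qs = 4p - 1220.
New equilibrium: 4752 - 6p = 4p - 1220 ⇒ 5972 = 10p ⇒ p = 597.2, Q = 1168.8.
Δp = 597.2 − 532 = +65.2.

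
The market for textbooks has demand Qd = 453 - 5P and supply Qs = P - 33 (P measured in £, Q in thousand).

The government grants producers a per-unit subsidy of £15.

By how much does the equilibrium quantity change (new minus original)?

Initially, 453 - 5P = P - 33, so 486 = 6P and P = 81, Q = 48.
Since sellers receive the price plus the subsidy, the effective supply curve becomes Qs = P - 18.
New equilibrium: 453 - 5P = P - 18 ⇒ 471 = 6P ⇒ P = 78.5, Q = 60.5.
ΔQ = 60.5 − 48 = +12.5.

+12.5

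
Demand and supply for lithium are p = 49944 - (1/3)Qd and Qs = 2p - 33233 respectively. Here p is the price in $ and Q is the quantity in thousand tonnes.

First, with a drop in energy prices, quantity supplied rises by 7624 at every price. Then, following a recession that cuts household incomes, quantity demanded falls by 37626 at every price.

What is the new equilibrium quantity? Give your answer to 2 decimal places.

29517.00

Before the shock: 149832 - 3p = 2p - 33233 ⇒ 183065 = 5p ⇒ p = 36613, Q = 39993.
The shock moves the curves to Qd = 112206 - 3p and Qs = 2p - 25609.
New equilibrium: 112206 - 3p = 2p - 25609 ⇒ 137815 = 5p ⇒ p = 27563, Q = 29517.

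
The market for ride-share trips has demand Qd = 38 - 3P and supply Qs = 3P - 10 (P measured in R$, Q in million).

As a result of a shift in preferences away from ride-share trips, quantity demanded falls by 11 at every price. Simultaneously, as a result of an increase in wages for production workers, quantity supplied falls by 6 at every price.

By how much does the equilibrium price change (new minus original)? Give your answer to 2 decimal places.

Before the shock: 38 - 3P = 3P - 10 ⇒ 48 = 6P ⇒ P = 8, Q = 14.
With the change applied: demand Qd = 27 - 3P, supply Qs = 3P - 16.
Clearing the new market: 27 - 3P = 3P - 16, so P = 43/6 ≈ 7.1667 and Q = 5.5.
ΔP = 7.1667 − 8 = -0.83.

-0.83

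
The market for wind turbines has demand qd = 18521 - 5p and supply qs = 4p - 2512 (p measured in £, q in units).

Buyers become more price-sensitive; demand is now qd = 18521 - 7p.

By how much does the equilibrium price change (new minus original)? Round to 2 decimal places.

Before the shock: 18521 - 5p = 4p - 2512 ⇒ 21033 = 9p ⇒ p = 2337, q = 6836.
The shock moves the curves to qd = 18521 - 7p and qs = 4p - 2512.
New equilibrium: 18521 - 7p = 4p - 2512 ⇒ 21033 = 11p ⇒ p = 21033/11 ≈ 1912.0909, q = 56500/11 ≈ 5136.3636.
Δp = 1912.0909 − 2337 = -424.91.

-424.91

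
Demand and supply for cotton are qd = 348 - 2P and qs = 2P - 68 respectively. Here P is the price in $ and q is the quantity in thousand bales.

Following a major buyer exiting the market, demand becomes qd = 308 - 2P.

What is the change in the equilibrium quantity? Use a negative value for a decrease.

Original equilibrium: 348 - 2P = 2P - 68 gives 416 = 4P, so P = 104 and q = 140.
The shock moves the curves to qd = 308 - 2P and qs = 2P - 68.
Equate the new curves: 308 - 2P = 2P - 68, giving 376 = 4P, P = 94, q = 120.
Δq = 120 − 140 = -20.

-20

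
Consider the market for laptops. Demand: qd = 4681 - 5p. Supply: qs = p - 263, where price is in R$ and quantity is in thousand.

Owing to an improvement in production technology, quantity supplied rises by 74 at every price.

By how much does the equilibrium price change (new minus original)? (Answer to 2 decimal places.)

-12.33

Initially, 4681 - 5p = p - 263, so 4944 = 6p and p = 824, q = 561.
With the change applied: demand qd = 4681 - 5p, supply qs = p - 189.
New equilibrium: 4681 - 5p = p - 189 ⇒ 4870 = 6p ⇒ p = 2435/3 ≈ 811.6667, q = 1868/3 ≈ 622.6667.
Δp = 811.6667 − 824 = -12.33.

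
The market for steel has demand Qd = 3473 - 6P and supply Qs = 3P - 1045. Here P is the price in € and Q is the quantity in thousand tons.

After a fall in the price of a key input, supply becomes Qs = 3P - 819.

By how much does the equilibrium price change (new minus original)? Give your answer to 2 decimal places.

Initially, 3473 - 6P = 3P - 1045, so 4518 = 9P and P = 502, Q = 461.
The new curves are Qd = 3473 - 6P (demand) and Qs = 3P - 819 (supply).
Setting them equal: 3473 - 6P = 3P - 819 → 4292 = 9P, so P = 4292/9 ≈ 476.8889 and Q = 1835/3 ≈ 611.6667.
ΔP = 476.8889 − 502 = -25.11.

-25.11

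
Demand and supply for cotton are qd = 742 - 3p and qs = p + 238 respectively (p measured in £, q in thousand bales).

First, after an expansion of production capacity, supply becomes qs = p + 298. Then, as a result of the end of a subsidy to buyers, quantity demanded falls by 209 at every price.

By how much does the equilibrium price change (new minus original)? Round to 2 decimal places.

Initially, 742 - 3p = p + 238, so 504 = 4p and p = 126, q = 364.
The shock moves the curves to qd = 533 - 3p and qs = p + 298.
New equilibrium: 533 - 3p = p + 298 ⇒ 235 = 4p ⇒ p = 58.75, q = 356.75.
Δp = 58.75 − 126 = -67.25.

-67.25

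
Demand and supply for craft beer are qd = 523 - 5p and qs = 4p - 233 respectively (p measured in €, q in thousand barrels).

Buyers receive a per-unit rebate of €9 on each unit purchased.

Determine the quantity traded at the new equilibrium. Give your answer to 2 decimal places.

123.00

Before the shock: 523 - 5p = 4p - 233 ⇒ 756 = 9p ⇒ p = 84, q = 103.
Since buyers' out-of-pocket price is the market price minus the rebate, the effective demand curve becomes qd = 568 - 5p.
Setting them equal: 568 - 5p = 4p - 233 → 801 = 9p, so p = 89 and q = 123.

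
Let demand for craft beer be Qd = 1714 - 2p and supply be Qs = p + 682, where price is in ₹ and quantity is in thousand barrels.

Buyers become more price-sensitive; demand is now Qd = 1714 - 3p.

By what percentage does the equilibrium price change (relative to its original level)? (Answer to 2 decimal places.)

-25.00

Initially, 1714 - 2p = p + 682, so 1032 = 3p and p = 344, Q = 1026.
The shock moves the curves to Qd = 1714 - 3p and Qs = p + 682.
Clearing the new market: 1714 - 3p = p + 682, so p = 258 and Q = 940.
%Δp = (258 − 344) / 344 × 100 = -25.00%.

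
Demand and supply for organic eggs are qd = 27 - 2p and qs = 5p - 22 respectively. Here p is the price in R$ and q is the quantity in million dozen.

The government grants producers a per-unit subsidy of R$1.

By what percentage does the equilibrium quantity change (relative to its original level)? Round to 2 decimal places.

Initially, 27 - 2p = 5p - 22, so 49 = 7p and p = 7, q = 13.
Since sellers receive the price plus the subsidy, the effective supply curve becomes qs = 5p - 17.
Setting them equal: 27 - 2p = 5p - 17 → 44 = 7p, so p = 44/7 ≈ 6.2857 and q = 101/7 ≈ 14.4286.
%Δq = (14.4286 − 13) / 13 × 100 = +10.99%.

+10.99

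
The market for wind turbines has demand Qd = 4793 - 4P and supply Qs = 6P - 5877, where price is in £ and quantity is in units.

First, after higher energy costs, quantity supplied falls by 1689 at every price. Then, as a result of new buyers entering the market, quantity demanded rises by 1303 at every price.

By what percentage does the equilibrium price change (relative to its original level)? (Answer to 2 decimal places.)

+28.04

Before the shock: 4793 - 4P = 6P - 5877 ⇒ 10670 = 10P ⇒ P = 1067, Q = 525.
The shock moves the curves to Qd = 6096 - 4P and Qs = 6P - 7566.
Setting them equal: 6096 - 4P = 6P - 7566 → 13662 = 10P, so P = 1366.2 and Q = 631.2.
%ΔP = (1366.2 − 1067) / 1067 × 100 = +28.04%.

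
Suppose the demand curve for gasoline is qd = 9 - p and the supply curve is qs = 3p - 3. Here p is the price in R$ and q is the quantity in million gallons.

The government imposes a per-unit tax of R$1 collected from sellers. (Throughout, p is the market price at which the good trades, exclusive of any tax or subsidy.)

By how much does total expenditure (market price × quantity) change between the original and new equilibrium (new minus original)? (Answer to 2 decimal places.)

+1.69

Original equilibrium: 9 - p = 3p - 3 gives 12 = 4p, so p = 3 and q = 6.
Since sellers keep the price net of the tax, the effective supply curve becomes qs = 3p - 6.
New equilibrium: 9 - p = 3p - 6 ⇒ 15 = 4p ⇒ p = 3.75, q = 5.25.
Expenditure moves from 3×6 = 18 to 3.75×5.25 = 19.6875; change = +1.69.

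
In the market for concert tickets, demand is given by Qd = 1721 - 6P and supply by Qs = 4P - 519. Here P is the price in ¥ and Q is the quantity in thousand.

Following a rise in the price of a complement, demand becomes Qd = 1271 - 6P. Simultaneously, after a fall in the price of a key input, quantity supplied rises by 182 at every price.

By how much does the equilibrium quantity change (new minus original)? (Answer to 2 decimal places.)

Initially, 1721 - 6P = 4P - 519, so 2240 = 10P and P = 224, Q = 377.
The shock moves the curves to Qd = 1271 - 6P and Qs = 4P - 337.
Clearing the new market: 1271 - 6P = 4P - 337, so P = 160.8 and Q = 306.2.
ΔQ = 306.2 − 377 = -70.80.

-70.80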